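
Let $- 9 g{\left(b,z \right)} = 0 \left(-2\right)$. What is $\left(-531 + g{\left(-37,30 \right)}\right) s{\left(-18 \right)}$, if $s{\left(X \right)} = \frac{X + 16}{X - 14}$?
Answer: $- \frac{531}{16} \approx -33.188$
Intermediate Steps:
$g{\left(b,z \right)} = 0$ ($g{\left(b,z \right)} = - \frac{0 \left(-2\right)}{9} = \left(- \frac{1}{9}\right) 0 = 0$)
$s{\left(X \right)} = \frac{16 + X}{-14 + X}$
$\left(-531 + g{\left(-37,30 \right)}\right) s{\left(-18 \right)} = \left(-531 + 0\right) \frac{16 - 18}{-14 - 18} = - 531 \frac{1}{-32} \left(-2\right) = - 531 \left(\left(- \frac{1}{32}\right) \left(-2\right)\right) = \left(-531\right) \frac{1}{16} = - \frac{531}{16}$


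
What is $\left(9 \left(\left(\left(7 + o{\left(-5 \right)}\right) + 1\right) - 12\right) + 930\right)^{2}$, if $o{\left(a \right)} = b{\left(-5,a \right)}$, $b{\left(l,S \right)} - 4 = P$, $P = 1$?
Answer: $881721$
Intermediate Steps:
$b{\left(l,S \right)} = 5$ ($b{\left(l,S \right)} = 4 + 1 = 5$)
$o{\left(a \right)} = 5$
$\left(9 \left(\left(\left(7 + o{\left(-5 \right)}\right) + 1\right) - 12\right) + 930\right)^{2} = \left(9 \left(\left(\left(7 + 5\right) + 1\right) - 12\right) + 930\right)^{2} = \left(9 \left(\left(12 + 1\right) - 12\right) + 930\right)^{2} = \left(9 \left(13 - 12\right) + 930\right)^{2} = \left(9 \cdot 1 + 930\right)^{2} = \left(9 + 930\right)^{2} = 939^{2} = 881721$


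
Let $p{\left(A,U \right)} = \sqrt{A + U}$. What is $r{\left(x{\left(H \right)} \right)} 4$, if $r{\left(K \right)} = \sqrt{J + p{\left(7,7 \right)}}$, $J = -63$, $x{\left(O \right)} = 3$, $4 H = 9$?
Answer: $4 \sqrt{-63 + \sqrt{14}} \approx 30.792 i$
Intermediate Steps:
$H = \frac{9}{4}$ ($H = \frac{1}{4} \cdot 9 = \frac{9}{4} \approx 2.25$)
$r{\left(K \right)} = \sqrt{-63 + \sqrt{14}}$ ($r{\left(K \right)} = \sqrt{-63 + \sqrt{7 + 7}} = \sqrt{-63 + \sqrt{14}}$)
$r{\left(x{\left(H \right)} \right)} 4 = \sqrt{-63 + \sqrt{14}} \cdot 4 = 4 \sqrt{-63 + \sqrt{14}}$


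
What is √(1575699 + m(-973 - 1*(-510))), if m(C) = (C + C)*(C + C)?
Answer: 5*√97327 ≈ 1559.9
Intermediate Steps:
m(C) = 4*C² (m(C) = (2*C)*(2*C) = 4*C²)
√(1575699 + m(-973 - 1*(-510))) = √(1575699 + 4*(-973 - 1*(-510))²) = √(1575699 + 4*(-973 + 510)²) = √(1575699 + 4*(-463)²) = √(1575699 + 4*214369) = √(1575699 + 857476) = √2433175 = 5*√97327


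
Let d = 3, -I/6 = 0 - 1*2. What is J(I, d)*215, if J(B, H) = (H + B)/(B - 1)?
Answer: 3225/11 ≈ 293.18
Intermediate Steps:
I = 12 (I = -6*(0 - 1*2) = -6*(0 - 2) = -6*(-2) = 12)
J(B, H) = (B + H)/(-1 + B)
J(I, d)*215 = ((12 + 3)/(-1 + 12))*215 = (15/11)*215 = 3225/11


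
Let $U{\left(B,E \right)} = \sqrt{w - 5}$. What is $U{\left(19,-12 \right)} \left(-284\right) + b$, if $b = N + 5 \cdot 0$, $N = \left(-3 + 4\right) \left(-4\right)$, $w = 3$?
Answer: $-4 - 284 i \sqrt{2} \approx -4.0 - 401.64 i$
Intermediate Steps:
$U{\left(B,E \right)} = i \sqrt{2}$ ($U{\left(B,E \right)} = \sqrt{3 - 5} = \sqrt{-2} = i \sqrt{2}$)
$N = -4$ ($N = 1 \left(-4\right) = -4$)
$b = -4$ ($b = -4 + 5 \cdot 0 = -4 + 0 = -4$)
$U{\left(19,-12 \right)} \left(-284\right) + b = i \sqrt{2} \left(-284\right) - 4 = - 284 i \sqrt{2} - 4 = -4 - 284 i \sqrt{2}$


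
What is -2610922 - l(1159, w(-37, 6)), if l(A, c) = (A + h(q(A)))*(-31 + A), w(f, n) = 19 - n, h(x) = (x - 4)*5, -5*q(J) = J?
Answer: -2588362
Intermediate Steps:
q(J) = -J/5
h(x) = -20 + 5*x (h(x) = (-4 + x)*5 = -20 + 5*x)
l(A, c) = 620 - 20*A (l(A, c) = (A + (-20 + 5*(-A/5)))*(-31 + A) = (A + (-20 - A))*(-31 + A) = -20*(-31 + A) = 620 - 20*A)
-2610922 - l(1159, w(-37, 6)) = -2610922 - (620 - 20*1159) = -2610922 - (620 - 23180) = -2610922 - 1*(-22560) = -2610922 + 22560 = -2588362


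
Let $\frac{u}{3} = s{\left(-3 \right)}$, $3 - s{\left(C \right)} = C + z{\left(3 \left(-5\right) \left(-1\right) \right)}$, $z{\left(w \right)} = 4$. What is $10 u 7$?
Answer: $420$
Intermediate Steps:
$s{\left(C \right)} = -1 - C$ ($s{\left(C \right)} = 3 - \left(C + 4\right) = 3 - \left(4 + C\right) = -1 - C$)
$u = 6$ ($u = 3 \left(-1 - -3\right) = 3 \left(-1 + 3\right) = 3 \cdot 2 = 6$)
$10 u 7 = 10 \cdot 6 \cdot 7 = 60 \cdot 7 = 420$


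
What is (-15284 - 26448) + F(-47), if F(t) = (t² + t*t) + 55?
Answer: -37259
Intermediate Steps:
F(t) = 55 + 2*t² (F(t) = (t² + t²) + 55 = 2*t² + 55 = 55 + 2*t²)
(-15284 - 26448) + F(-47) = (-15284 - 26448) + (55 + 2*(-47)²) = -41732 + (55 + 2*2209) = -41732 + (55 + 4418) = -41732 + 4473 = -37259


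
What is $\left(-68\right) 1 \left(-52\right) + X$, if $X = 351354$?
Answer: $354890$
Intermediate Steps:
$\left(-68\right) 1 \left(-52\right) + X = \left(-68\right) 1 \left(-52\right) + 351354 = \left(-68\right) \left(-52\right) + 351354 = 3536 + 351354 = 354890$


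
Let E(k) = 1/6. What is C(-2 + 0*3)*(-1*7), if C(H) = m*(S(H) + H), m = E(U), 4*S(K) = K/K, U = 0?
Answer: 49/24 ≈ 2.0417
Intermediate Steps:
S(K) = 1/4 (S(K) = (K/K)/4 = (1/4)*1 = 1/4)
E(k) = 1/6
m = 1/6 ≈ 0.16667
C(H) = 1/24 + H/6 (C(H) = (1/4 + H)/6 = 1/24 + H/6)
C(-2 + 0*3)*(-1*7) = (1/24 + (-2 + 0*3)/6)*(-1*7) = (1/24 + (-2 + 0)/6)*(-7) = (1/24 + (1/6)*(-2))*(-7) = (1/24 - 1/3)*(-7) = -7/24*(-7) = 49/24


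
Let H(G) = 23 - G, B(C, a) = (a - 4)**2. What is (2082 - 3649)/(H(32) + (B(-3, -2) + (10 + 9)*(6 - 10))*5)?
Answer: 1567/209 ≈ 7.4976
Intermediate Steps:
B(C, a) = (-4 + a)**2
(2082 - 3649)/(H(32) + (B(-3, -2) + (10 + 9)*(6 - 10))*5) = (2082 - 3649)/((23 - 1*32) + ((-4 - 2)**2 + (10 + 9)*(6 - 10))*5) = -1567/((23 - 32) + ((-6)**2 + 19*(-4))*5) = -1567/(-9 + (36 - 76)*5) = -1567/(-9 - 40*5) = -1567/(-9 - 200) = -1567/(-209) = -1567*(-1/209) = 1567/209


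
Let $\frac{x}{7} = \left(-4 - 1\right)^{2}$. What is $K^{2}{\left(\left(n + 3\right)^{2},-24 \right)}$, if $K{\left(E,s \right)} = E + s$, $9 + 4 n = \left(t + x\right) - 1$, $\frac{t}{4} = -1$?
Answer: $\frac{872907025}{256} \approx 3.4098 \cdot 10^{6}$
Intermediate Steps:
$t = -4$ ($t = 4 \left(-1\right) = -4$)
$x = 175$ ($x = 7 \left(-4 - 1\right)^{2} = 7 \left(-5\right)^{2} = 7 \cdot 25 = 175$)
$n = \frac{161}{4}$ ($n = - \frac{9}{4} + \frac{\left(-4 + 175\right) - 1}{4} = - \frac{9}{4} + \frac{171 - 1}{4} = - \frac{9}{4} + \frac{1}{4} \cdot 170 = - \frac{9}{4} + \frac{85}{2} = \frac{161}{4} \approx 40.25$)
$K^{2}{\left(\left(n + 3\right)^{2},-24 \right)} = \left(\left(\frac{161}{4} + 3\right)^{2} - 24\right)^{2} = \left(\left(\frac{173}{4}\right)^{2} - 24\right)^{2} = \left(\frac{29929}{16} - 24\right)^{2} = \left(\frac{29545}{16}\right)^{2} = \frac{872907025}{256}$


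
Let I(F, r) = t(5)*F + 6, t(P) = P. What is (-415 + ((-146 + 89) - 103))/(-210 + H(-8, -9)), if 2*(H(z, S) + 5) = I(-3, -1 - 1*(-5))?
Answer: 1150/439 ≈ 2.6196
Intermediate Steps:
I(F, r) = 6 + 5*F (I(F, r) = 5*F + 6 = 6 + 5*F)
H(z, S) = -19/2 (H(z, S) = -5 + (6 + 5*(-3))/2 = -5 + (6 - 15)/2 = -5 + (1/2)*(-9) = -5 - 9/2 = -19/2)
(-415 + ((-146 + 89) - 103))/(-210 + H(-8, -9)) = (-415 + ((-146 + 89) - 103))/(-210 - 19/2) = (-415 + (-57 - 103))/(-439/2) = (-415 - 160)*(-2/439) = -575*(-2/439) = 1150/439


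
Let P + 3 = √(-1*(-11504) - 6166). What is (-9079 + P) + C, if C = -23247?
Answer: -32329 + √5338 ≈ -32256.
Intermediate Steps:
P = -3 + √5338 (P = -3 + √(-1*(-11504) - 6166) = -3 + √(11504 - 6166) = -3 + √5338 ≈ 70.062)
(-9079 + P) + C = (-9079 + (-3 + √5338)) - 23247 = (-9082 + √5338) - 23247 = -32329 + √5338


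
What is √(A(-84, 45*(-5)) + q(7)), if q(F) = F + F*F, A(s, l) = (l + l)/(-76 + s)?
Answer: √941/4 ≈ 7.6689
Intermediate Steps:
A(s, l) = 2*l/(-76 + s) (A(s, l) = (2*l)/(-76 + s) = 2*l/(-76 + s))
q(F) = F + F²
√(A(-84, 45*(-5)) + q(7)) = √(2*(45*(-5))/(-76 - 84) + 7*(1 + 7)) = √(2*(-225)/(-160) + 7*8) = √(2*(-225)*(-1/160) + 56) = √(45/16 + 56) = √(941/16) = √941/4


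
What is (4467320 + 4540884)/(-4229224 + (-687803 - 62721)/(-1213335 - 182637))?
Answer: -3143800138572/1475969383801 ≈ -2.1300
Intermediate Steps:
(4467320 + 4540884)/(-4229224 + (-687803 - 62721)/(-1213335 - 182637)) = 9008204/(-4229224 - 750524/(-1395972)) = 9008204/(-4229224 - 750524*(-1/1395972)) = 9008204/(-4229224 + 187631/348993) = 9008204/(-1475969383801/348993) = 9008204*(-348993/1475969383801) = -3143800138572/1475969383801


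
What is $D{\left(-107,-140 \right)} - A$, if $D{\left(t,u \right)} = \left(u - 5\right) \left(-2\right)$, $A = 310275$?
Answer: $-309985$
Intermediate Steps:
$D{\left(t,u \right)} = 10 - 2 u$ ($D{\left(t,u \right)} = \left(-5 + u\right) \left(-2\right) = 10 - 2 u$)
$D{\left(-107,-140 \right)} - A = \left(10 - -280\right) - 310275 = \left(10 + 280\right) - 310275 = 290 - 310275 = -309985$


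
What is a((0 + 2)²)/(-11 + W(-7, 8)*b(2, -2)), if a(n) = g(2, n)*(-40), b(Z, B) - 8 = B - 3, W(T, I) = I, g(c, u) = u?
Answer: -160/13 ≈ -12.308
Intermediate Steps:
b(Z, B) = 5 + B (b(Z, B) = 8 + (B - 3) = 8 + (-3 + B) = 5 + B)
a(n) = -40*n (a(n) = n*(-40) = -40*n)
a((0 + 2)²)/(-11 + W(-7, 8)*b(2, -2)) = (-40*(0 + 2)²)/(-11 + 8*(5 - 2)) = (-40*2²)/(-11 + 8*3) = (-40*4)/(-11 + 24) = -160/13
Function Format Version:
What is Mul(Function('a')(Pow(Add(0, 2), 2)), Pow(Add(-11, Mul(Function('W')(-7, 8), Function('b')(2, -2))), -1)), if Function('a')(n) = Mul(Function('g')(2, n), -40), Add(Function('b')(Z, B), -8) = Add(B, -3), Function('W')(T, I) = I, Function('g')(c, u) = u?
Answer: Rational(-160, 13) ≈ -12.308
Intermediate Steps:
Function('b')(Z, B) = Add(5, B) (Function('b')(Z, B) = Add(8, Add(B, -3)) = Add(8, Add(-3, B)) = Add(5, B))
Function('a')(n) = Mul(-40, n) (Function('a')(n) = Mul(n, -40) = Mul(-40, n))
Mul(Function('a')(Pow(Add(0, 2), 2)), Pow(Add(-11, Mul(Function('W')(-7, 8), Function('b')(2, -2))), -1)) = Mul(Mul(-40, Pow(Add(0, 2), 2)), Pow(Add(-11, Mul(8, Add(5, -2))), -1)) = Mul(Mul(-40, Pow(2, 2)), Pow(Add(-11, Mul(8, 3)), -1)) = Mul(Mul(-40, 4), Pow(Add(-11, 24), -1)) = Mul(-160, Pow(13, -1)) = Mul(-160, Rational(1, 13)) = Rational(-160, 13)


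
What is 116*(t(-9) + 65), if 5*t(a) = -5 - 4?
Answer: 36656/5 ≈ 7331.2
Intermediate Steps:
t(a) = -9/5 (t(a) = (-5 - 4)/5 = (⅕)*(-9) = -9/5)
116*(t(-9) + 65) = 116*(-9/5 + 65) = 116*(316/5) = 36656/5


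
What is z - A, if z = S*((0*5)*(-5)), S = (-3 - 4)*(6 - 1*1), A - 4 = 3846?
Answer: -3850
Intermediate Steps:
A = 3850 (A = 4 + 3846 = 3850)
S = -35 (S = -7*(6 - 1) = -7*5 = -35)
z = 0 (z = -35*0*5*(-5) = -0*(-5) = -35*0 = 0)
z - A = 0 - 1*3850 = 0 - 3850 = -3850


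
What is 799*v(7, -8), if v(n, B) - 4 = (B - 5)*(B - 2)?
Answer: 107066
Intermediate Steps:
v(n, B) = 4 + (-5 + B)*(-2 + B) (v(n, B) = 4 + (B - 5)*(B - 2) = 4 + (-5 + B)*(-2 + B))
799*v(7, -8) = 799*(14 + (-8)² - 7*(-8)) = 799*(14 + 64 + 56) = 799*134 = 107066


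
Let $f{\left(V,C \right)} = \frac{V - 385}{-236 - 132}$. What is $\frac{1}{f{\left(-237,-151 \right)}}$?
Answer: $\frac{184}{311} \approx 0.59164$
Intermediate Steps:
$f{\left(V,C \right)} = \frac{385}{368} - \frac{V}{368}$ ($f{\left(V,C \right)} = \frac{-385 + V}{-368} = \left(-385 + V\right) \left(- \frac{1}{368}\right) = \frac{385}{368} - \frac{V}{368}$)
$\frac{1}{f{\left(-237,-151 \right)}} = \frac{1}{\frac{385}{368} - - \frac{237}{368}} = \frac{1}{\frac{385}{368} + \frac{237}{368}} = \frac{1}{\frac{311}{184}} = \frac{184}{311}$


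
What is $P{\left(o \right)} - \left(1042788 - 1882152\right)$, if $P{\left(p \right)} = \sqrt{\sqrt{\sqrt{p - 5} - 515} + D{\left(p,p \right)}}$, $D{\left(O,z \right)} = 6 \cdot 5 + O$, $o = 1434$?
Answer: $839364 + \sqrt{1464 + i \sqrt{515 - \sqrt{1429}}} \approx 8.394 \cdot 10^{5} + 0.28545 i$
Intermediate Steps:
$D{\left(O,z \right)} = 30 + O$
$P{\left(p \right)} = \sqrt{30 + p + \sqrt{-515 + \sqrt{-5 + p}}}$ ($P{\left(p \right)} = \sqrt{\sqrt{\sqrt{p - 5} - 515} + \left(30 + p\right)} = \sqrt{\sqrt{\sqrt{-5 + p} - 515} + \left(30 + p\right)} = \sqrt{\sqrt{-515 + \sqrt{-5 + p}} + \left(30 + p\right)} = \sqrt{30 + p + \sqrt{-515 + \sqrt{-5 + p}}}$)
$P{\left(o \right)} - \left(1042788 - 1882152\right) = \sqrt{30 + 1434 + \sqrt{-515 + \sqrt{-5 + 1434}}} - \left(1042788 - 1882152\right) = \sqrt{30 + 1434 + \sqrt{-515 + \sqrt{1429}}} - -839364 = \sqrt{1464 + \sqrt{-515 + \sqrt{1429}}} + 839364 = 839364 + \sqrt{1464 + \sqrt{-515 + \sqrt{1429}}}$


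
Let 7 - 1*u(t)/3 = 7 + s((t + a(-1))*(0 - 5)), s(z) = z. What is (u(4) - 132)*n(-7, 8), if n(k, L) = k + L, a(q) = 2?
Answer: -42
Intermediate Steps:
n(k, L) = L + k
u(t) = 30 + 15*t (u(t) = 21 - 3*(7 + (t + 2)*(0 - 5)) = 21 - 3*(7 + (2 + t)*(-5)) = 21 - 3*(7 + (-10 - 5*t)) = 21 - 3*(-3 - 5*t) = 21 + (9 + 15*t) = 30 + 15*t)
(u(4) - 132)*n(-7, 8) = ((30 + 15*4) - 132)*(8 - 7) = ((30 + 60) - 132)*1 = (90 - 132)*1 = -42*1 = -42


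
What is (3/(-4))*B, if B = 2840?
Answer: -2130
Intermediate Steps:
(3/(-4))*B = (3/(-4))*2840 = (3*(-1/4))*2840 = -3/4*2840 = -2130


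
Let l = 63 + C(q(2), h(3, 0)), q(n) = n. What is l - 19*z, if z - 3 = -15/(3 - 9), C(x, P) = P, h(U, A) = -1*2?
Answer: -87/2 ≈ -43.500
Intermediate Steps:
h(U, A) = -2
z = 11/2 (z = 3 - 15/(3 - 9) = 3 - 15/(-6) = 3 - 15*(-⅙) = 3 + 5/2 = 11/2 ≈ 5.5000)
l = 61 (l = 63 - 2 = 61)
l - 19*z = 61 - 19*11/2 = 61 - 209/2 = -87/2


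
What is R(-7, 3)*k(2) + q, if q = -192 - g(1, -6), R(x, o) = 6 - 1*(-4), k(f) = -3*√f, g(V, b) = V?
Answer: -193 - 30*√2 ≈ -235.43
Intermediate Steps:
R(x, o) = 10 (R(x, o) = 6 + 4 = 10)
q = -193 (q = -192 - 1*1 = -192 - 1 = -193)
R(-7, 3)*k(2) + q = 10*(-3*√2) - 193 = -30*√2 - 193 = -193 - 30*√2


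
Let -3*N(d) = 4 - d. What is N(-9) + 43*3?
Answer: 374/3 ≈ 124.67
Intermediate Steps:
N(d) = -4/3 + d/3 (N(d) = -(4 - d)/3 = -4/3 + d/3)
N(-9) + 43*3 = (-4/3 + (1/3)*(-9)) + 43*3 = (-4/3 - 3) + 129 = -13/3 + 129 = 374/3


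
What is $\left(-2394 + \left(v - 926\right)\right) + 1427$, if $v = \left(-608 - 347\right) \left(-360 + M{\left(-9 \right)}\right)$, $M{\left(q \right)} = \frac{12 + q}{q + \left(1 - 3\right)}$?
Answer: $\frac{3763842}{11} \approx 3.4217 \cdot 10^{5}$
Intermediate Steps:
$M{\left(q \right)} = \frac{12 + q}{-2 + q}$ ($M{\left(q \right)} = \frac{12 + q}{q - 2} = \frac{12 + q}{-2 + q}$)
$v = \frac{3784665}{11}$ ($v = \left(-608 - 347\right) \left(-360 + \frac{12 - 9}{-2 - 9}\right) = - 955 \left(-360 + \frac{1}{-11} \cdot 3\right) = - 955 \left(-360 - \frac{3}{11}\right) = \left(-955\right) \left(- \frac{3963}{11}\right) = \frac{3784665}{11} \approx 3.4406 \cdot 10^{5}$)
$\left(-2394 + \left(v - 926\right)\right) + 1427 = \left(-2394 + \left(\frac{3784665}{11} - 926\right)\right) + 1427 = \left(-2394 + \frac{3774479}{11}\right) + 1427 = \frac{3748145}{11} + 1427 = \frac{3763842}{11}$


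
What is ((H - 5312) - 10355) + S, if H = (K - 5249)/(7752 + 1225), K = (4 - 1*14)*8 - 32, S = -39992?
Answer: -499656204/8977 ≈ -55660.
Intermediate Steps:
K = -112 (K = (4 - 14)*8 - 32 = -10*8 - 32 = -80 - 32 = -112)
H = -5361/8977 (H = (-112 - 5249)/(7752 + 1225) = -5361/8977 ≈ -0.59719)
((H - 5312) - 10355) + S = ((-5361/8977 - 5312) - 10355) - 39992 = (-47691185/8977 - 10355) - 39992 = -140648020/8977 - 39992 = -499656204/8977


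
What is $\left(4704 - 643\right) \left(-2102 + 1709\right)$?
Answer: $-1595973$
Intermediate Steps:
$\left(4704 - 643\right) \left(-2102 + 1709\right) = 4061 \left(-393\right) = -1595973$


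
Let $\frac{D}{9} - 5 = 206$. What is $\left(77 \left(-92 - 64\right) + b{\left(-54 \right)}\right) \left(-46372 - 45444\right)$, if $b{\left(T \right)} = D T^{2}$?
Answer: $-507326737152$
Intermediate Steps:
$D = 1899$ ($D = 45 + 9 \cdot 206 = 45 + 1854 = 1899$)
$b{\left(T \right)} = 1899 T^{2}$
$\left(77 \left(-92 - 64\right) + b{\left(-54 \right)}\right) \left(-46372 - 45444\right) = \left(77 \left(-92 - 64\right) + 1899 \left(-54\right)^{2}\right) \left(-46372 - 45444\right) = \left(77 \left(-156\right) + 1899 \cdot 2916\right) \left(-91816\right) = \left(-12012 + 5537484\right) \left(-91816\right) = 5525472 \left(-91816\right) = -507326737152$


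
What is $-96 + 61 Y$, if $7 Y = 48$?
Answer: $\frac{2256}{7} \approx 322.29$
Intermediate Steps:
$Y = \frac{48}{7}$ ($Y = \frac{1}{7} \cdot 48 = \frac{48}{7} \approx 6.8571$)
$-96 + 61 Y = -96 + 61 \cdot \frac{48}{7} = -96 + \frac{2928}{7} = \frac{2256}{7}$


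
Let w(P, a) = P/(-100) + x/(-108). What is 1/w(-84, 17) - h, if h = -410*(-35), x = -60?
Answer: -4505675/314 ≈ -14349.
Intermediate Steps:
w(P, a) = 5/9 - P/100 (w(P, a) = P/(-100) - 60/(-108) = P*(-1/100) - 60*(-1/108) = -P/100 + 5/9 = 5/9 - P/100)
h = 14350
1/w(-84, 17) - h = 1/(5/9 - 1/100*(-84)) - 1*14350 = 1/(5/9 + 21/25) - 14350 = 1/(314/225) - 14350 = 225/314 - 14350 = -4505675/314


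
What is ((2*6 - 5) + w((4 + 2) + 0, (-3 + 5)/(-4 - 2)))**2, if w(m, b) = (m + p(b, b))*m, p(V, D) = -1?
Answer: 1369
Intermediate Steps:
w(m, b) = m*(-1 + m) (w(m, b) = (m - 1)*m = (-1 + m)*m = m*(-1 + m))
((2*6 - 5) + w((4 + 2) + 0, (-3 + 5)/(-4 - 2)))**2 = ((2*6 - 5) + ((4 + 2) + 0)*(-1 + ((4 + 2) + 0)))**2 = ((12 - 5) + (6 + 0)*(-1 + (6 + 0)))**2 = (7 + 6*(-1 + 6))**2 = (7 + 6*5)**2 = (7 + 30)**2 = 37**2 = 1369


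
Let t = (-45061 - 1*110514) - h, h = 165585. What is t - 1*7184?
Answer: -328344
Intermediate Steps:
t = -321160 (t = (-45061 - 1*110514) - 1*165585 = (-45061 - 110514) - 165585 = -155575 - 165585 = -321160)
t - 1*7184 = -321160 - 1*7184 = -321160 - 7184 = -328344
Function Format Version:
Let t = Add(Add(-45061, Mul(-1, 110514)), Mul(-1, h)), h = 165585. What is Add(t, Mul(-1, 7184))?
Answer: -328344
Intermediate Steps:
t = -321160 (t = Add(Add(-45061, Mul(-1, 110514)), Mul(-1, 165585)) = Add(Add(-45061, -110514), -165585) = Add(-155575, -165585) = -321160)
Add(t, Mul(-1, 7184)) = Add(-321160, Mul(-1, 7184)) = Add(-321160, -7184) = -328344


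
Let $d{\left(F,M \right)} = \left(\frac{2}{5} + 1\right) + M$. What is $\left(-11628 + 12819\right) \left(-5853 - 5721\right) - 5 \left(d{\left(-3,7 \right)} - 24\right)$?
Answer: $-13784556$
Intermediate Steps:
$d{\left(F,M \right)} = \frac{7}{5} + M$ ($d{\left(F,M \right)} = \left(2 \cdot \frac{1}{5} + 1\right) + M = \left(\frac{2}{5} + 1\right) + M = \frac{7}{5} + M$)
$\left(-11628 + 12819\right) \left(-5853 - 5721\right) - 5 \left(d{\left(-3,7 \right)} - 24\right) = \left(-11628 + 12819\right) \left(-5853 - 5721\right) - 5 \left(\left(\frac{7}{5} + 7\right) - 24\right) = 1191 \left(-11574\right) - 5 \left(\frac{42}{5} - 24\right) = -13784634 - 5 \left(- \frac{78}{5}\right) = -13784634 - -78 = -13784634 + 78 = -13784556$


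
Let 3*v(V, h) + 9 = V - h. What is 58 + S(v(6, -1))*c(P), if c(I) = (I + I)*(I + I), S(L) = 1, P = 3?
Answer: 94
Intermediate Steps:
v(V, h) = -3 - h/3 + V/3 (v(V, h) = -3 + (V - h)/3 = -3 + (-h/3 + V/3) = -3 - h/3 + V/3)
c(I) = 4*I**2 (c(I) = (2*I)*(2*I) = 4*I**2)
58 + S(v(6, -1))*c(P) = 58 + 1*(4*3**2) = 58 + 1*(4*9) = 58 + 1*36 = 58 + 36 = 94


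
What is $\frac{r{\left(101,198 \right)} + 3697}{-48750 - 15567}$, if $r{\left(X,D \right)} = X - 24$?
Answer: $- \frac{1258}{21439} \approx -0.058678$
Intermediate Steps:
$r{\left(X,D \right)} = -24 + X$
$\frac{r{\left(101,198 \right)} + 3697}{-48750 - 15567} = \frac{\left(-24 + 101\right) + 3697}{-48750 - 15567} = \frac{77 + 3697}{-64317} = 3774 \left(- \frac{1}{64317}\right) = - \frac{1258}{21439}$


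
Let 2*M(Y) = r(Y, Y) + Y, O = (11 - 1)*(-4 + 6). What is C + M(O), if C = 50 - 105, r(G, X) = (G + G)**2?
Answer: 755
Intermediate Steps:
r(G, X) = 4*G**2 (r(G, X) = (2*G)**2 = 4*G**2)
O = 20 (O = 10*2 = 20)
M(Y) = Y/2 + 2*Y**2 (M(Y) = (4*Y**2 + Y)/2 = (Y + 4*Y**2)/2 = Y/2 + 2*Y**2)
C = -55
C + M(O) = -55 + (1/2)*20*(1 + 4*20) = -55 + (1/2)*20*(1 + 80) = -55 + (1/2)*20*81 = -55 + 810 = 755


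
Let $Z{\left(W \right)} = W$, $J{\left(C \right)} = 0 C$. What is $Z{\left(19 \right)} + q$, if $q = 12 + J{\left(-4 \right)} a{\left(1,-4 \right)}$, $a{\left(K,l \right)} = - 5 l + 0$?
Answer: $31$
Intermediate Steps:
$J{\left(C \right)} = 0$
$a{\left(K,l \right)} = - 5 l$
$q = 12$ ($q = 12 + 0 \left(\left(-5\right) \left(-4\right)\right) = 12 + 0 \cdot 20 = 12 + 0 = 12$)
$Z{\left(19 \right)} + q = 19 + 12 = 31$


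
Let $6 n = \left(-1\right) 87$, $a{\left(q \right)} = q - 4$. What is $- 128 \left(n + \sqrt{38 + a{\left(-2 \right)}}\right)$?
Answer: $1856 - 512 \sqrt{2} \approx 1131.9$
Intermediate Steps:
$a{\left(q \right)} = -4 + q$
$n = - \frac{29}{2}$ ($n = \frac{\left(-1\right) 87}{6} = \frac{1}{6} \left(-87\right) = - \frac{29}{2} \approx -14.5$)
$- 128 \left(n + \sqrt{38 + a{\left(-2 \right)}}\right) = - 128 \left(- \frac{29}{2} + \sqrt{38 - 6}\right) = - 128 \left(- \frac{29}{2} + \sqrt{32}\right) = - 128 \left(- \frac{29}{2} + 4 \sqrt{2}\right) = 1856 - 512 \sqrt{2}$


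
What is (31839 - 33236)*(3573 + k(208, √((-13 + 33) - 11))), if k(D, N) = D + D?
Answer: -5572633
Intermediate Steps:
k(D, N) = 2*D
(31839 - 33236)*(3573 + k(208, √((-13 + 33) - 11))) = (31839 - 33236)*(3573 + 2*208) = -1397*(3573 + 416) = -1397*3989 = -5572633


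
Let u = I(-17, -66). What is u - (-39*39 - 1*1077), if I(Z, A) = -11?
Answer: 2587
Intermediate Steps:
u = -11
u - (-39*39 - 1*1077) = -11 - (-39*39 - 1*1077) = -11 - (-1521 - 1077) = -11 - 1*(-2598) = -11 + 2598 = 2587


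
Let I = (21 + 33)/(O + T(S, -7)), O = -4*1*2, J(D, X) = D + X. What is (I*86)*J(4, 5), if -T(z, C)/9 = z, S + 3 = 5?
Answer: -20898/13 ≈ -1607.5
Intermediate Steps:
S = 2 (S = -3 + 5 = 2)
T(z, C) = -9*z
O = -8 (O = -4*2 = -8)
I = -27/13 (I = (21 + 33)/(-8 - 9*2) = 54/(-8 - 18) = 54/(-26) = 54*(-1/26) = -27/13 ≈ -2.0769)
(I*86)*J(4, 5) = (-27/13*86)*(4 + 5) = -2322/13*9 = -20898/13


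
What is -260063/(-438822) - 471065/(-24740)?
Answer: 21314764405/1085645628 ≈ 19.633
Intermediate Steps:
-260063/(-438822) - 471065/(-24740) = -260063*(-1/438822) - 471065*(-1/24740) = 260063/438822 + 94213/4948 = 21314764405/1085645628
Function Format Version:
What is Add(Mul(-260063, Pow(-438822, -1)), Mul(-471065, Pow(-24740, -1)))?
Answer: Rational(21314764405, 1085645628) ≈ 19.633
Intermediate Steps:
Add(Mul(-260063, Pow(-438822, -1)), Mul(-471065, Pow(-24740, -1))) = Add(Mul(-260063, Rational(-1, 438822)), Mul(-471065, Rational(-1, 24740))) = Add(Rational(260063, 438822), Rational(94213, 4948)) = Rational(21314764405, 1085645628)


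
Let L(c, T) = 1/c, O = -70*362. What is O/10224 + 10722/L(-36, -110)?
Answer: -986601887/2556 ≈ -3.8599e+5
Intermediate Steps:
O = -25340
O/10224 + 10722/L(-36, -110) = -25340/10224 + 10722/(1/(-36)) = -25340*1/10224 + 10722/(-1/36) = -6335/2556 + 10722*(-36) = -6335/2556 - 385992 = -986601887/2556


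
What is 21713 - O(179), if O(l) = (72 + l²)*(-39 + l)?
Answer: -4474107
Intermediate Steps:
O(l) = (-39 + l)*(72 + l²)
21713 - O(179) = 21713 - (-2808 + 179³ - 39*179² + 72*179) = 21713 - (-2808 + 5735339 - 39*32041 + 12888) = 21713 - (-2808 + 5735339 - 1249599 + 12888) = 21713 - 1*4495820 = 21713 - 4495820 = -4474107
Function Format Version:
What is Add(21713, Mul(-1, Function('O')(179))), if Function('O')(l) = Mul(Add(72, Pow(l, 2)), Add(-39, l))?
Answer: -4474107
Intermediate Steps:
Function('O')(l) = Mul(Add(-39, l), Add(72, Pow(l, 2)))
Add(21713, Mul(-1, Function('O')(179))) = Add(21713, Mul(-1, Add(-2808, Pow(179, 3), Mul(-39, Pow(179, 2)), Mul(72, 179)))) = Add(21713, Mul(-1, Add(-2808, 5735339, Mul(-39, 32041), 12888))) = Add(21713, Mul(-1, Add(-2808, 5735339, -1249599, 12888))) = Add(21713, Mul(-1, 4495820)) = Add(21713, -4495820) = -4474107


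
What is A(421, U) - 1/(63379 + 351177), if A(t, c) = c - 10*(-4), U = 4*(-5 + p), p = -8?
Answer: -4974673/414556 ≈ -12.000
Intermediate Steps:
U = -52 (U = 4*(-5 - 8) = 4*(-13) = -52)
A(t, c) = 40 + c (A(t, c) = c + 40 = 40 + c)
A(421, U) - 1/(63379 + 351177) = (40 - 52) - 1/(63379 + 351177) = -12 - 1/414556 = -4974673/414556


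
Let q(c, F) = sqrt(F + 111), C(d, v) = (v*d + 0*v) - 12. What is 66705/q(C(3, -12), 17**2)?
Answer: 13341/4 ≈ 3335.3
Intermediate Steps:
C(d, v) = -12 + d*v (C(d, v) = (d*v + 0) - 12 = d*v - 12 = -12 + d*v)
q(c, F) = sqrt(111 + F)
66705/q(C(3, -12), 17**2) = 66705/(sqrt(111 + 17**2)) = 66705/(sqrt(111 + 289)) = 66705/(sqrt(400)) = 66705/20 = 66705*(1/20) = 13341/4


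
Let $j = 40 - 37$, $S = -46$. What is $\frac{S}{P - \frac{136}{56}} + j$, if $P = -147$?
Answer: $\frac{1730}{523} \approx 3.3078$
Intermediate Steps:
$j = 3$ ($j = 40 - 37 = 3$)
$\frac{S}{P - \frac{136}{56}} + j = - \frac{46}{-147 - \frac{136}{56}} + 3 = - \frac{46}{-147 - \frac{17}{7}} + 3 = - \frac{46}{- \frac{1046}{7}} + 3 = \left(-46\right) \left(- \frac{7}{1046}\right) + 3 = \frac{161}{523} + 3 = \frac{1730}{523}$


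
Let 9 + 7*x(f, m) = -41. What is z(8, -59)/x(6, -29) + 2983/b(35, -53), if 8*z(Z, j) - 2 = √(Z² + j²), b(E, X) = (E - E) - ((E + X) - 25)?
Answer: 596299/8600 - 7*√3545/400 ≈ 68.295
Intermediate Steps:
x(f, m) = -50/7 (x(f, m) = -9/7 + (⅐)*(-41) = -9/7 - 41/7 = -50/7)
b(E, X) = 25 - E - X (b(E, X) = 0 - (-25 + E + X) = 0 + (25 - E - X) = 25 - E - X)
z(Z, j) = ¼ + √(Z² + j²)/8
z(8, -59)/x(6, -29) + 2983/b(35, -53) = (¼ + √(8² + (-59)²)/8)/(-50/7) + 2983/(25 - 1*35 - 1*(-53)) = (¼ + √(64 + 3481)/8)*(-7/50) + 2983/(25 - 35 + 53) = (¼ + √3545/8)*(-7/50) + 2983/43 = (-7/200 - 7*√3545/400) + 2983*(1/43) = (-7/200 - 7*√3545/400) + 2983/43 = 596299/8600 - 7*√3545/400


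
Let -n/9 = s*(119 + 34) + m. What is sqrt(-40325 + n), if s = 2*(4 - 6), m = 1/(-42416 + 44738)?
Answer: I*sqrt(2317559046)/258 ≈ 186.59*I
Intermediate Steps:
m = 1/2322 ≈ 0.00043066
s = -4 (s = 2*(-2) = -4)
n = 1421063/258 (n = -9*(-4*(119 + 34) + 1/2322) = -9*(-4*153 + 1/2322) = -9*(-612 + 1/2322) = -9*(-1421063/2322) = 1421063/258 ≈ 5508.0)
sqrt(-40325 + n) = sqrt(-40325 + 1421063/258) = sqrt(-8982787/258) = I*sqrt(2317559046)/258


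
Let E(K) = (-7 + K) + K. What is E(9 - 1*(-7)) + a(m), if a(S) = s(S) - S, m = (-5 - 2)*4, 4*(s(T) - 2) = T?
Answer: 48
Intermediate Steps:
s(T) = 2 + T/4
m = -28 (m = -7*4 = -28)
E(K) = -7 + 2*K
a(S) = 2 - 3*S/4 (a(S) = (2 + S/4) - S = 2 - 3*S/4)
E(9 - 1*(-7)) + a(m) = (-7 + 2*(9 - 1*(-7))) + (2 - ¾*(-28)) = (-7 + 2*(9 + 7)) + (2 + 21) = (-7 + 2*16) + 23 = (-7 + 32) + 23 = 25 + 23 = 48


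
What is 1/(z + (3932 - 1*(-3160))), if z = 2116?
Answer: 1/9208 ≈ 0.00010860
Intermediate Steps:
1/(z + (3932 - 1*(-3160))) = 1/(2116 + (3932 - 1*(-3160))) = 1/(2116 + (3932 + 3160)) = 1/(2116 + 7092) = 1/9208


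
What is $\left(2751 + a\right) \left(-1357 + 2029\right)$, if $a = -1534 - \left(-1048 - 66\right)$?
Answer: $1566432$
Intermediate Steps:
$a = -420$ ($a = -1534 - -1114 = -1534 + 1114 = -420$)
$\left(2751 + a\right) \left(-1357 + 2029\right) = \left(2751 - 420\right) \left(-1357 + 2029\right) = 2331 \cdot 672 = 1566432$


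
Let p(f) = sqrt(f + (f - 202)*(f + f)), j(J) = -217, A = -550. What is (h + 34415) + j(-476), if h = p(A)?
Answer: 34198 + 15*sqrt(3674) ≈ 35107.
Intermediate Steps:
p(f) = sqrt(f + 2*f*(-202 + f)) (p(f) = sqrt(f + (-202 + f)*(2*f)) = sqrt(f + 2*f*(-202 + f)))
h = 15*sqrt(3674) (h = sqrt(-550*(-403 + 2*(-550))) = sqrt(-550*(-403 - 1100)) = sqrt(-550*(-1503)) = sqrt(826650) = 15*sqrt(3674) ≈ 909.20)
(h + 34415) + j(-476) = (15*sqrt(3674) + 34415) - 217 = (34415 + 15*sqrt(3674)) - 217 = 34198 + 15*sqrt(3674)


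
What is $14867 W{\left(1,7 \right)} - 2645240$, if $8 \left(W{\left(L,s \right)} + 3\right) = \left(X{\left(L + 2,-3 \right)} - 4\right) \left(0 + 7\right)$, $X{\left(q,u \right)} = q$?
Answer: $- \frac{21622797}{8} \approx -2.7028 \cdot 10^{6}$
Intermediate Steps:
$W{\left(L,s \right)} = - \frac{19}{4} + \frac{7 L}{8}$ ($W{\left(L,s \right)} = -3 + \frac{\left(\left(L + 2\right) - 4\right) \left(0 + 7\right)}{8} = -3 + \frac{\left(\left(2 + L\right) - 4\right) 7}{8} = -3 + \frac{\left(-2 + L\right) 7}{8} = -3 + \frac{-14 + 7 L}{8} = -3 + \left(- \frac{7}{4} + \frac{7 L}{8}\right) = - \frac{19}{4} + \frac{7 L}{8}$)
$14867 W{\left(1,7 \right)} - 2645240 = 14867 \left(- \frac{19}{4} + \frac{7}{8} \cdot 1\right) - 2645240 = 14867 \left(- \frac{19}{4} + \frac{7}{8}\right) - 2645240 = 14867 \left(- \frac{31}{8}\right) - 2645240 = - \frac{460877}{8} - 2645240 = - \frac{21622797}{8}$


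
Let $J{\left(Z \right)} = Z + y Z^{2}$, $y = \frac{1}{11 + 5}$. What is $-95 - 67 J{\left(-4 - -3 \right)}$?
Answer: $- \frac{515}{16} \approx -32.188$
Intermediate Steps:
$y = \frac{1}{16} \approx 0.0625$
$J{\left(Z \right)} = Z + \frac{Z^{2}}{16}$
$-95 - 67 J{\left(-4 - -3 \right)} = -95 - 67 \frac{\left(-4 - -3\right) \left(16 - 1\right)}{16} = -95 - 67 \frac{\left(-4 + 3\right) \left(16 + \left(-4 + 3\right)\right)}{16} = -95 - 67 \cdot \frac{1}{16} \left(-1\right) \left(16 - 1\right) = -95 - 67 \cdot \frac{1}{16} \left(-1\right) 15 = -95 - - \frac{1005}{16} = -95 + \frac{1005}{16} = - \frac{515}{16}$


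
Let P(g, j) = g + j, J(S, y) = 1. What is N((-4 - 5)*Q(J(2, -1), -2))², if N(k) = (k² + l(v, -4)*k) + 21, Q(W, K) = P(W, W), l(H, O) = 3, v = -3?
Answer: 84681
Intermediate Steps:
Q(W, K) = 2*W (Q(W, K) = W + W = 2*W)
N(k) = 21 + k² + 3*k (N(k) = (k² + 3*k) + 21 = 21 + k² + 3*k)
N((-4 - 5)*Q(J(2, -1), -2))² = (21 + ((-4 - 5)*(2*1))² + 3*((-4 - 5)*(2*1)))² = (21 + (-9*2)² + 3*(-9*2))² = (21 + (-18)² + 3*(-18))² = (21 + 324 - 54)² = 291² = 84681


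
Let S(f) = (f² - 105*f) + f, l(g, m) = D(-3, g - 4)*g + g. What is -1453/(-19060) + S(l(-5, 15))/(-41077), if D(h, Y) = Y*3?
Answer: -4737919/782927620 ≈ -0.0060515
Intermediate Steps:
D(h, Y) = 3*Y
l(g, m) = g + g*(-12 + 3*g) (l(g, m) = (3*(g - 4))*g + g = (3*(-4 + g))*g + g = (-12 + 3*g)*g + g = g*(-12 + 3*g) + g = g + g*(-12 + 3*g))
S(f) = f² - 104*f
-1453/(-19060) + S(l(-5, 15))/(-41077) = -1453/(-19060) + ((-5*(-11 + 3*(-5)))*(-104 - 5*(-11 + 3*(-5))))/(-41077) = -1453*(-1/19060) + ((-5*(-11 - 15))*(-104 - 5*(-11 - 15)))*(-1/41077) = 1453/19060 + ((-5*(-26))*(-104 - 5*(-26)))*(-1/41077) = 1453/19060 + (130*(-104 + 130))*(-1/41077) = 1453/19060 + (130*26)*(-1/41077) = 1453/19060 + 3380*(-1/41077) = 1453/19060 - 3380/41077 = -4737919/782927620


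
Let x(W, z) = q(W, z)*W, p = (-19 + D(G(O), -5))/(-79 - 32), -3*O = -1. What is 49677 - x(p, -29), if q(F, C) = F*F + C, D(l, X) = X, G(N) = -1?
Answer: 2516606177/50653 ≈ 49683.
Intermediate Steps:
O = 1/3 (O = -1/3*(-1) = 1/3 ≈ 0.33333)
p = 8/37 (p = (-19 - 5)/(-79 - 32) = -24/(-111) = -24*(-1/111) = 8/37 ≈ 0.21622)
q(F, C) = C + F**2 (q(F, C) = F**2 + C = C + F**2)
x(W, z) = W*(z + W**2) (x(W, z) = (z + W**2)*W = W*(z + W**2))
49677 - x(p, -29) = 49677 - 8*(-29 + (8/37)**2)/37 = 49677 - 8*(-29 + 64/1369)/37 = 49677 - 8*(-39637)/(37*1369) = 49677 - 1*(-317096/50653) = 49677 + 317096/50653 = 2516606177/50653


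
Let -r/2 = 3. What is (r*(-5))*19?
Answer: 570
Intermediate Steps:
r = -6 (r = -2*3 = -6)
(r*(-5))*19 = -6*(-5)*19 = 30*19 = 570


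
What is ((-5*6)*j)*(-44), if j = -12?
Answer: -15840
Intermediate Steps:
((-5*6)*j)*(-44) = (-5*6*(-12))*(-44) = -30*(-12)*(-44) = 360*(-44) = -15840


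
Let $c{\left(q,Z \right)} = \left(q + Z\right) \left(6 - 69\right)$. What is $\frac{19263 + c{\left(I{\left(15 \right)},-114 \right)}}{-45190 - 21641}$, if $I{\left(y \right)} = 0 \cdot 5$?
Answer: $- \frac{8815}{22277} \approx -0.3957$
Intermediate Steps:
$I{\left(y \right)} = 0$
$c{\left(q,Z \right)} = - 63 Z - 63 q$ ($c{\left(q,Z \right)} = \left(Z + q\right) \left(-63\right) = - 63 Z - 63 q$)
$\frac{19263 + c{\left(I{\left(15 \right)},-114 \right)}}{-45190 - 21641} = \frac{19263 - -7182}{-45190 - 21641} = \frac{19263 + \left(7182 + 0\right)}{-66831} = \left(19263 + 7182\right) \left(- \frac{1}{66831}\right) = 26445 \left(- \frac{1}{66831}\right) = - \frac{8815}{22277}$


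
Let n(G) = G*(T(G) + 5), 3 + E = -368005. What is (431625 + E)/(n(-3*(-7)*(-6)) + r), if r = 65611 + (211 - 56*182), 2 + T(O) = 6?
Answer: 63617/54496 ≈ 1.1674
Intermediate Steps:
E = -368008 (E = -3 - 368005 = -368008)
T(O) = 4 (T(O) = -2 + 6 = 4)
r = 55630 (r = 65611 + (211 - 10192) = 65611 - 9981 = 55630)
n(G) = 9*G (n(G) = G*(4 + 5) = G*9 = 9*G)
(431625 + E)/(n(-3*(-7)*(-6)) + r) = (431625 - 368008)/(9*(-3*(-7)*(-6)) + 55630) = 63617/(9*(21*(-6)) + 55630) = 63617/(9*(-126) + 55630) = 63617/(-1134 + 55630) = 63617/54496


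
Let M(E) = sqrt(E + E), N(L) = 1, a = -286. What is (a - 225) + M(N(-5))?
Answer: -511 + sqrt(2) ≈ -509.59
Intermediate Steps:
M(E) = sqrt(2)*sqrt(E) (M(E) = sqrt(2*E) = sqrt(2)*sqrt(E))
(a - 225) + M(N(-5)) = (-286 - 225) + sqrt(2)*sqrt(1) = -511 + sqrt(2)*1 = -511 + sqrt(2)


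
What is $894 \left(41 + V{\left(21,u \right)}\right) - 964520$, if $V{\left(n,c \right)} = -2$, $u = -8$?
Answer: $-929654$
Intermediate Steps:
$894 \left(41 + V{\left(21,u \right)}\right) - 964520 = 894 \left(41 - 2\right) - 964520 = 894 \cdot 39 - 964520 = 34866 - 964520 = -929654$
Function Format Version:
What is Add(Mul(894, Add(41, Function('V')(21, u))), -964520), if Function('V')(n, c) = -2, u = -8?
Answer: -929654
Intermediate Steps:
Add(Mul(894, Add(41, Function('V')(21, u))), -964520) = Add(Mul(894, Add(41, -2)), -964520) = Add(Mul(894, 39), -964520) = Add(34866, -964520) = -929654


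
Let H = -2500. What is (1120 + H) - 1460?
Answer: -2840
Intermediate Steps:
(1120 + H) - 1460 = (1120 - 2500) - 1460 = -1380 - 1460 = -2840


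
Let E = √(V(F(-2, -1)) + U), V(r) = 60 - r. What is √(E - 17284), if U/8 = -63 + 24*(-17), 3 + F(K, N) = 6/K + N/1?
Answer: √(-17284 + I*√3701) ≈ 0.231 + 131.47*I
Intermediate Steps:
F(K, N) = -3 + N + 6/K (F(K, N) = -3 + (6/K + N/1) = -3 + (6/K + N*1) = -3 + (6/K + N) = -3 + (N + 6/K) = -3 + N + 6/K)
U = -3768 (U = 8*(-63 + 24*(-17)) = 8*(-63 - 408) = 8*(-471) = -3768)
E = I*√3701 (E = √((60 - (-3 - 1 + 6/(-2))) - 3768) = √((60 - (-3 - 1 + 6*(-½))) - 3768) = √((60 - (-3 - 1 - 3)) - 3768) = √((60 - 1*(-7)) - 3768) = √((60 + 7) - 3768) = √(67 - 3768) = √(-3701) = I*√3701 ≈ 60.836*I)
√(E - 17284) = √(I*√3701 - 17284) = √(-17284 + I*√3701)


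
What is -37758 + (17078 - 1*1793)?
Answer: -22473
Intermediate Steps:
-37758 + (17078 - 1*1793) = -37758 + (17078 - 1793) = -37758 + 15285 = -22473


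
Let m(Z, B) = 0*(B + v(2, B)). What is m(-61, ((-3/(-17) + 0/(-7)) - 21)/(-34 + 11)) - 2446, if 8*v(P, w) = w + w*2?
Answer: -2446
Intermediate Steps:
v(P, w) = 3*w/8 (v(P, w) = (w + w*2)/8 = (w + 2*w)/8 = (3*w)/8 = 3*w/8)
m(Z, B) = 0 (m(Z, B) = 0*(B + 3*B/8) = 0*(11*B/8) = 0)
m(-61, ((-3/(-17) + 0/(-7)) - 21)/(-34 + 11)) - 2446 = 0 - 2446 = -2446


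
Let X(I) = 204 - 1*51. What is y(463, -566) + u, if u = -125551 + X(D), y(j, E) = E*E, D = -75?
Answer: 194958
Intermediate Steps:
y(j, E) = E**2
X(I) = 153 (X(I) = 204 - 51 = 153)
u = -125398 (u = -125551 + 153 = -125398)
y(463, -566) + u = (-566)**2 - 125398 = 320356 - 125398 = 194958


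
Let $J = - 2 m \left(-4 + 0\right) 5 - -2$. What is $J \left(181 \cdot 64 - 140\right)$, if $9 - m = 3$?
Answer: $2769448$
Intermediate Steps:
$m = 6$ ($m = 9 - 3 = 6$)
$J = 242$ ($J = \left(-2\right) 6 \left(-4 + 0\right) 5 - -2 = - 12 \left(\left(-4\right) 5\right) + 2 = \left(-12\right) \left(-20\right) + 2 = 240 + 2 = 242$)
$J \left(181 \cdot 64 - 140\right) = 242 \left(181 \cdot 64 - 140\right) = 242 \left(11584 - 140\right) = 242 \cdot 11444 = 2769448$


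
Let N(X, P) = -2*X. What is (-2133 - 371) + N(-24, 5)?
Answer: -2456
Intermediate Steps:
(-2133 - 371) + N(-24, 5) = (-2133 - 371) - 2*(-24) = -2504 + 48 = -2456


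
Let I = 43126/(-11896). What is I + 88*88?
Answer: 46039749/5948 ≈ 7740.4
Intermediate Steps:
I = -21563/5948 (I = 43126*(-1/11896) = -21563/5948 ≈ -3.6253)
I + 88*88 = -21563/5948 + 88*88 = -21563/5948 + 7744 = 46039749/5948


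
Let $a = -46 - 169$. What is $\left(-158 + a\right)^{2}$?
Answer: $139129$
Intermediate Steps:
$a = -215$ ($a = -46 - 169 = -215$)
$\left(-158 + a\right)^{2} = \left(-158 - 215\right)^{2} = \left(-373\right)^{2} = 139129$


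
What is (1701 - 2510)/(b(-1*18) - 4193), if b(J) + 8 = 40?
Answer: 809/4161 ≈ 0.19442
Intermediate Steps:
b(J) = 32 (b(J) = -8 + 40 = 32)
(1701 - 2510)/(b(-1*18) - 4193) = (1701 - 2510)/(32 - 4193) = -809/(-4161) = -809*(-1/4161) = 809/4161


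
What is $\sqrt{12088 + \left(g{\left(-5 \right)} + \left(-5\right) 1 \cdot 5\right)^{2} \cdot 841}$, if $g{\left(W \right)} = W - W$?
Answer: $\sqrt{537713} \approx 733.29$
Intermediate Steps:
$g{\left(W \right)} = 0$
$\sqrt{12088 + \left(g{\left(-5 \right)} + \left(-5\right) 1 \cdot 5\right)^{2} \cdot 841} = \sqrt{12088 + \left(0 + \left(-5\right) 1 \cdot 5\right)^{2} \cdot 841} = \sqrt{12088 + \left(0 - 25\right)^{2} \cdot 841} = \sqrt{12088 + \left(-25\right)^{2} \cdot 841} = \sqrt{12088 + 625 \cdot 841} = \sqrt{12088 + 525625} = \sqrt{537713}$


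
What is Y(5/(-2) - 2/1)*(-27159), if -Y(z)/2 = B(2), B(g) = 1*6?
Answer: 325908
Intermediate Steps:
B(g) = 6
Y(z) = -12 (Y(z) = -2*6 = -12)
Y(5/(-2) - 2/1)*(-27159) = -12*(-27159) = 325908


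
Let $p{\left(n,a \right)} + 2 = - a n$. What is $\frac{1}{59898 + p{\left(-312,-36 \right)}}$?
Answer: $\frac{1}{48664} \approx 2.0549 \cdot 10^{-5}$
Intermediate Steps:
$p{\left(n,a \right)} = -2 - a n$
$\frac{1}{59898 + p{\left(-312,-36 \right)}} = \frac{1}{59898 - \left(2 - -11232\right)} = \frac{1}{59898 - 11234} = \frac{1}{48664}$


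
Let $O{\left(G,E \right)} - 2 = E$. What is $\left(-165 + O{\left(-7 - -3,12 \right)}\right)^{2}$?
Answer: $22801$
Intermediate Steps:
$O{\left(G,E \right)} = 2 + E$
$\left(-165 + O{\left(-7 - -3,12 \right)}\right)^{2} = \left(-165 + \left(2 + 12\right)\right)^{2} = \left(-165 + 14\right)^{2} = \left(-151\right)^{2} = 22801$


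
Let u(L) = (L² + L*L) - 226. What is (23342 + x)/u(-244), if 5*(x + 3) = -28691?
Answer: 6286/42445 ≈ 0.14810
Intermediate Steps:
x = -28706/5 (x = -3 + (⅕)*(-28691) = -3 - 28691/5 = -28706/5 ≈ -5741.2)
u(L) = -226 + 2*L² (u(L) = (L² + L²) - 226 = 2*L² - 226 = -226 + 2*L²)
(23342 + x)/u(-244) = (23342 - 28706/5)/(-226 + 2*(-244)²) = 88004/(5*(-226 + 2*59536)) = 88004/(5*(-226 + 119072)) = (88004/5)/118846 = (88004/5)*(1/118846) = 6286/42445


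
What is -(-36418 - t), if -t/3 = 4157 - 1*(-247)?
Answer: 23206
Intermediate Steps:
t = -13212 (t = -3*(4157 - 1*(-247)) = -3*(4157 + 247) = -3*4404 = -13212)
-(-36418 - t) = -(-36418 - 1*(-13212)) = -(-36418 + 13212) = -1*(-23206) = 23206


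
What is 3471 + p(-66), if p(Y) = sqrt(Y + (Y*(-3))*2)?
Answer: 3471 + sqrt(330) ≈ 3489.2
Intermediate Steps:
p(Y) = sqrt(5)*sqrt(-Y) (p(Y) = sqrt(Y - 3*Y*2) = sqrt(Y - 6*Y) = sqrt(-5*Y) = sqrt(5)*sqrt(-Y))
3471 + p(-66) = 3471 + sqrt(5)*sqrt(-1*(-66)) = 3471 + sqrt(5)*sqrt(66) = 3471 + sqrt(330)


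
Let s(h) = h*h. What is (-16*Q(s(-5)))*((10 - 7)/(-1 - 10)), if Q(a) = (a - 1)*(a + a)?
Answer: 57600/11 ≈ 5236.4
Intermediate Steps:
s(h) = h²
Q(a) = 2*a*(-1 + a) (Q(a) = (-1 + a)*(2*a) = 2*a*(-1 + a))
(-16*Q(s(-5)))*((10 - 7)/(-1 - 10)) = (-32*(-5)²*(-1 + (-5)²))*((10 - 7)/(-1 - 10)) = (-32*25*(-1 + 25))*(3/(-11)) = (-32*25*24)*(3*(-1/11)) = -16*1200*(-3/11) = -19200*(-3/11) = 57600/11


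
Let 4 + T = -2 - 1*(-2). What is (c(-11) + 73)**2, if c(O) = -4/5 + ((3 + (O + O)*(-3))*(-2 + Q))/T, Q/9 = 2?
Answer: 1038361/25 ≈ 41534.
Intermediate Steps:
Q = 18 (Q = 9*2 = 18)
T = -4 (T = -4 + (-2 - 1*(-2)) = -4 + (-2 + 2) = -4 + 0 = -4)
c(O) = -64/5 + 24*O (c(O) = -4/5 + ((3 + (O + O)*(-3))*(-2 + 18))/(-4) = -4*1/5 + ((3 + (2*O)*(-3))*16)*(-1/4) = -4/5 + ((3 - 6*O)*16)*(-1/4) = -4/5 + (48 - 96*O)*(-1/4) = -4/5 + (-12 + 24*O) = -64/5 + 24*O)
(c(-11) + 73)**2 = ((-64/5 + 24*(-11)) + 73)**2 = ((-64/5 - 264) + 73)**2 = (-1384/5 + 73)**2 = (-1019/5)**2 = 1038361/25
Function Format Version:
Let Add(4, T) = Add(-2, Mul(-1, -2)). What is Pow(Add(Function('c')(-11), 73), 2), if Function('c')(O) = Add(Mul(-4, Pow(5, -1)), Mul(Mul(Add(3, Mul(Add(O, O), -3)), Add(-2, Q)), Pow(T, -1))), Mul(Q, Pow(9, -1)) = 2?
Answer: Rational(1038361, 25) ≈ 41534.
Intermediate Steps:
Q = 18 (Q = Mul(9, 2) = 18)
T = -4 (T = Add(-4, Add(-2, Mul(-1, -2))) = Add(-4, Add(-2, 2)) = Add(-4, 0) = -4)
Function('c')(O) = Add(Rational(-64, 5), Mul(24, O)) (Function('c')(O) = Add(Mul(-4, Pow(5, -1)), Mul(Mul(Add(3, Mul(Add(O, O), -3)), Add(-2, 18)), Pow(-4, -1))) = Add(Mul(-4, Rational(1, 5)), Mul(Mul(Add(3, Mul(Mul(2, O), -3)), 16), Rational(-1, 4))) = Add(Rational(-4, 5), Mul(Mul(Add(3, Mul(-6, O)), 16), Rational(-1, 4))) = Add(Rational(-4, 5), Mul(Add(48, Mul(-96, O)), Rational(-1, 4))) = Add(Rational(-4, 5), Add(-12, Mul(24, O))) = Add(Rational(-64, 5), Mul(24, O)))
Pow(Add(Function('c')(-11), 73), 2) = Pow(Add(Add(Rational(-64, 5), Mul(24, -11)), 73), 2) = Pow(Add(Add(Rational(-64, 5), -264), 73), 2) = Pow(Add(Rational(-1384, 5), 73), 2) = Pow(Rational(-1019, 5), 2) = Rational(1038361, 25)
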